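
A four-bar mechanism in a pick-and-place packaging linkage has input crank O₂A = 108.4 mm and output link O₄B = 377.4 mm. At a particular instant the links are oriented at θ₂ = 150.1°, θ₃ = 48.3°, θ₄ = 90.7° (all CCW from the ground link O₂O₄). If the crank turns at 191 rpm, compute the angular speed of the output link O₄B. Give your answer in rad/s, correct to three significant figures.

8.34

ω₂ = 20 rad/s (from 191 rpm).
Differentiating the loop-closure r₂e^{iθ₂}+r₃e^{iθ₃}=r₁+r₄e^{iθ₄} gives r₂ω₂e^{iθ₂}+r₃ω₃e^{iθ₃}=r₄ω₄e^{iθ₄}.
Eliminating the other unknown: ω₄ = r₂ω₂ sin(θ₂−θ₃) / [r₄ sin(θ₄−θ₃)].
Numerator sine = +0.97887; denominator sine = +0.67430.
Result = 0.1084·20·(+0.97887) / (0.3774·(+0.67430)) = +8.3399 rad/s; magnitude 8.3399 rad/s.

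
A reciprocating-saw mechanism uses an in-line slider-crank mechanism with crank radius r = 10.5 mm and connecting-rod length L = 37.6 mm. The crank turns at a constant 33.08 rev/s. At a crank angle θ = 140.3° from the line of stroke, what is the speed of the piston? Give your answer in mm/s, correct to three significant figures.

ω = 2π·33.1 = 207.8 rad/s
For an in-line slider-crank, x = r cosθ + √(L² − r² sin²θ), so v = −rω sinθ·[1 + r cosθ/√(L² − r² sin²θ)].
With r = 0.0105 m, L = 0.0376 m, θ = 140.3°: √(L² − r² sin²θ) = 0.036997 m.
v = −0.0105·207.8·0.63877·[1 + 0.0105·-0.76940/0.036997] = -1.0896 m/s.
|v| = 1.0896 m/s = 1089.6 mm/s.

1090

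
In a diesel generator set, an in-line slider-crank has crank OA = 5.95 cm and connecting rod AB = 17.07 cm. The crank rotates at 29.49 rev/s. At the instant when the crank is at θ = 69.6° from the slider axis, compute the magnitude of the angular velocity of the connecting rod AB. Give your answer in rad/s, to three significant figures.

ω = 185.3 rad/s (converted from 29.49 rev/s).
The rod makes angle φ with the slider axis where L sinφ = r sinθ; differentiating, L cosφ·φ̇ = r ω cosθ.
L cosφ = √(L² − r² sin²θ) = 0.16133 m.
|ω_rod| = r ω |cosθ| / √(L² − r² sin²θ) = 0.0595·185.3·0.34857/0.16133 = 23.82 rad/s.

23.8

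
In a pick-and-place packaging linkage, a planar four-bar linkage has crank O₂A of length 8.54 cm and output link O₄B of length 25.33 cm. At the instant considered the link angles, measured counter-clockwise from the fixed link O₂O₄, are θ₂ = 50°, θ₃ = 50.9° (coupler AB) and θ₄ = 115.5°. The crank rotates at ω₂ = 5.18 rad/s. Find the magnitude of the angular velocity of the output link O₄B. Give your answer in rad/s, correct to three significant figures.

0.0304

ω₂ = 5.18 rad/s
Differentiating the loop-closure r₂e^{iθ₂}+r₃e^{iθ₃}=r₁+r₄e^{iθ₄} gives r₂ω₂e^{iθ₂}+r₃ω₃e^{iθ₃}=r₄ω₄e^{iθ₄}.
Eliminating the other unknown: ω₄ = r₂ω₂ sin(θ₂−θ₃) / [r₄ sin(θ₄−θ₃)].
Numerator sine = -0.01571; denominator sine = +0.90334.
Result = 0.0854·5.18·(-0.01571) / (0.2533·(+0.90334)) = -0.030367 rad/s; magnitude 0.030367 rad/s.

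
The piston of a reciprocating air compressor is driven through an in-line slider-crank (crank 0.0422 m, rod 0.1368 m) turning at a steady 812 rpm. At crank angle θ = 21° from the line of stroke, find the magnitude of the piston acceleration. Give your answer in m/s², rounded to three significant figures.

ω = 2π·812/60 = 85.03 rad/s
x(θ) = r cosθ + √(L² − r² sin²θ); with ω constant, a = ω²·d²x/dθ².
d²x/dθ² = −r cosθ − r²(cos2θ)/√u − r⁴ sin²2θ/(4u^{3/2}),  u = L² − r² sin²θ = 0.0184855 m².
Substituting r = 0.0422 m, L = 0.1368 m, θ = 21°: d²x/dθ² = -0.049272 m.
a = ω²·d²x/dθ² = (85.03)²·(-0.049272) = -356.26 m/s²;  |a| = 356.26 m/s².

356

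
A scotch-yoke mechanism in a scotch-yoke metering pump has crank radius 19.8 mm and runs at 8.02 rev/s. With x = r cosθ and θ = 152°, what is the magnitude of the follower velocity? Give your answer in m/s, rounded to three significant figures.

0.468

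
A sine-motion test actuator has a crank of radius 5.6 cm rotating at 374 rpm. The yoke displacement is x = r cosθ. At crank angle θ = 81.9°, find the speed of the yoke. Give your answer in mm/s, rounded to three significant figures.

ω = 39.17 rad/s (from 374 rpm).
x = r cosθ ⇒ ẋ = −rω sinθ.
|v| = rω|sinθ| = 0.056·39.17·|sin 81.9°| = 2.1714 m/s = 2171.4 mm/s.

2170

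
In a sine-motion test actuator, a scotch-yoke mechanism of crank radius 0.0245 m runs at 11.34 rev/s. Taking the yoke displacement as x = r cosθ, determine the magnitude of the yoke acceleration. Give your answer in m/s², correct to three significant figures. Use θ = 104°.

ω = 71.25 rad/s (from 11.34 rev/s).
x = r cosθ ⇒ ẍ = −rω² cosθ (ω constant).
|a| = rω²|cosθ| = 0.0245·(71.25)²·|cos 104°| = 30.09 m/s².

30.1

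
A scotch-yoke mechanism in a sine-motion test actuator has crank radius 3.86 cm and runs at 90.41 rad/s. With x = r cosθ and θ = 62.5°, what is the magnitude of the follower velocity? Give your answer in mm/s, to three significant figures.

3100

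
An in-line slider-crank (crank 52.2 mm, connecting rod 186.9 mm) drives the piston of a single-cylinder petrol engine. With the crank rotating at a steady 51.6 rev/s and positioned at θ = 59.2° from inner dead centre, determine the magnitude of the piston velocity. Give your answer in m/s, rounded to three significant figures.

16.7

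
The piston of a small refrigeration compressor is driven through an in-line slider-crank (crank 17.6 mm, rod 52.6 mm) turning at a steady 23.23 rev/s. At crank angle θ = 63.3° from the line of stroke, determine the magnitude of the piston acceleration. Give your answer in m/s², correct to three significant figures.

92.7

ω = 2π·23.2 = 146 rad/s
x(θ) = r cosθ + √(L² − r² sin²θ); with ω constant, a = ω²·d²x/dθ².
d²x/dθ² = −r cosθ − r²(cos2θ)/√u − r⁴ sin²2θ/(4u^{3/2}),  u = L² − r² sin²θ = 0.00251954 m².
Substituting r = 0.0176 m, L = 0.0526 m, θ = 63.3°: d²x/dθ² = -0.0043509 m.
a = ω²·d²x/dθ² = (146)²·(-0.0043509) = -92.69 m/s²;  |a| = 92.69 m/s².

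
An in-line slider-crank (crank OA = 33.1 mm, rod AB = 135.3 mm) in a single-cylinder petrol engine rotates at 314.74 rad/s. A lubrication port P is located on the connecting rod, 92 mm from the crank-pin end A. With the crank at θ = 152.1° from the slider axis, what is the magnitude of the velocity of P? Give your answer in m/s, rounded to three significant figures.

ω = 314.7 rad/s.  Crank-pin speed |V_A| = rω = 10.418 m/s, perpendicular to OA.
Rod angle: sinφ = −(r/L) sinθ ⇒ φ = -6.573°; ω_rod = −rω cosθ/√(L²−r²sin²θ) = +68.499 rad/s.
V_P = V_A + ω_rod × AP, with AP = 0.092 m along the rod.
Components: V_Px = −rω sinθ − a·ω_rod·sinφ = -4.1534 m/s;  V_Py = rω cosθ + a·ω_rod·cosφ = -2.9465 m/s.
|V_P| = √(V_Px² + V_Py²) = 5.0924 m/s.

5.09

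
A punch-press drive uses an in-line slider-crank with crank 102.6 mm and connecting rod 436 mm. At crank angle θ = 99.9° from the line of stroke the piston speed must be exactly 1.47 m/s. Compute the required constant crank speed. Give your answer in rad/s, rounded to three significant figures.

For an in-line slider-crank, |v_piston| = rω|sinθ|·[1 + r cosθ/√(L² − r² sin²θ)].
With r = 0.1026 m, L = 0.436 m, θ = 99.9°: the bracketed kinematic factor |dx/dθ| = 0.096868 m.
ω = v/|dx/dθ| = 1.47/0.096868 = 15.175 rad/s.

15.2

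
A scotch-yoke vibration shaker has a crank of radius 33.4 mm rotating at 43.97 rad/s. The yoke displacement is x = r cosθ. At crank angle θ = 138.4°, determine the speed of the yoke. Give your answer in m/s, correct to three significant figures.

ω = 43.97 rad/s
x = r cosθ ⇒ ẋ = −rω sinθ.
|v| = rω|sinθ| = 0.0334·43.97·|sin 138.4°| = 0.97504 m/s.

0.975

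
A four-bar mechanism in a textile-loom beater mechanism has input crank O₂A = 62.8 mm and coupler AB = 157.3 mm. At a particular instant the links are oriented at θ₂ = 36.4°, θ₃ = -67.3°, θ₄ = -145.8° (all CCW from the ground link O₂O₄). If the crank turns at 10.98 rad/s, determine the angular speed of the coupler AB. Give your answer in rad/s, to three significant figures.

0.172

ω₂ = 10.98 rad/s
Differentiating the loop-closure r₂e^{iθ₂}+r₃e^{iθ₃}=r₁+r₄e^{iθ₄} gives r₂ω₂e^{iθ₂}+r₃ω₃e^{iθ₃}=r₄ω₄e^{iθ₄}.
Eliminating the other unknown: ω₃ = r₂ω₂ sin(θ₄−θ₂) / [r₃ sin(θ₃−θ₄)].
Numerator sine = +0.03839; denominator sine = +0.97992.
Result = 0.0628·10.98·(+0.03839) / (0.1573·(+0.97992)) = +0.17173 rad/s; magnitude 0.17173 rad/s.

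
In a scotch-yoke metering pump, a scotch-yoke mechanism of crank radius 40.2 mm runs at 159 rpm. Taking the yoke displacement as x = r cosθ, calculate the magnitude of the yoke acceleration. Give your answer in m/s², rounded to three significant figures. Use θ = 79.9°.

ω = 16.65 rad/s (from 159 rpm).
x = r cosθ ⇒ ẍ = −rω² cosθ (ω constant).
|a| = rω²|cosθ| = 0.0402·(16.65)²·|cos 79.9°| = 1.9545 m/s².

1.95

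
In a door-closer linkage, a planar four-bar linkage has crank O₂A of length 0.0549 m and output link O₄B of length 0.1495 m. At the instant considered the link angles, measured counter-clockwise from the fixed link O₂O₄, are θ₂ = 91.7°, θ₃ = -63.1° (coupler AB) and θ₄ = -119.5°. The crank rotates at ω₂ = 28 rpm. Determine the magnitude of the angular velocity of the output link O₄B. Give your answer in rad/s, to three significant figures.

0.550

ω₂ = 2.932 rad/s (from 28 rpm).
Differentiating the loop-closure r₂e^{iθ₂}+r₃e^{iθ₃}=r₁+r₄e^{iθ₄} gives r₂ω₂e^{iθ₂}+r₃ω₃e^{iθ₃}=r₄ω₄e^{iθ₄}.
Eliminating the other unknown: ω₄ = r₂ω₂ sin(θ₂−θ₃) / [r₄ sin(θ₄−θ₃)].
Numerator sine = +0.42578; denominator sine = -0.83292.
Result = 0.0549·2.932·(+0.42578) / (0.1495·(-0.83292)) = -0.55043 rad/s; magnitude 0.55043 rad/s.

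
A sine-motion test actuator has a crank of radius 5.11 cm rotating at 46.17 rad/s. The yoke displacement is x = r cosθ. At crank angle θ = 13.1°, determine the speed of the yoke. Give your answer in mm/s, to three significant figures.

535

ω = 46.17 rad/s
x = r cosθ ⇒ ẋ = −rω sinθ.
|v| = rω|sinθ| = 0.0511·46.17·|sin 13.1°| = 0.53474 m/s = 534.74 mm/s.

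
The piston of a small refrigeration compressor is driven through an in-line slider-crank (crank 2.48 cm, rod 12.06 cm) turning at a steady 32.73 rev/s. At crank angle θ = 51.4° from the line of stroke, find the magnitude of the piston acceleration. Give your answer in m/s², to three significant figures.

608

ω = 2π·32.7 = 205.6 rad/s
x(θ) = r cosθ + √(L² − r² sin²θ); with ω constant, a = ω²·d²x/dθ².
d²x/dθ² = −r cosθ − r²(cos2θ)/√u − r⁴ sin²2θ/(4u^{3/2}),  u = L² − r² sin²θ = 0.0141687 m².
Substituting r = 0.0248 m, L = 0.1206 m, θ = 51.4°: d²x/dθ² = -0.014381 m.
a = ω²·d²x/dθ² = (205.6)²·(-0.014381) = -608.18 m/s²;  |a| = 608.18 m/s².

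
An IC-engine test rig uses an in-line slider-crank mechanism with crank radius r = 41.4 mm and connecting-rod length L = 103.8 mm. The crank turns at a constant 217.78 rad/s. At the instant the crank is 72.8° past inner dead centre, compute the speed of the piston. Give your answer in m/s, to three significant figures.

9.71

ω = 217.8 rad/s
For an in-line slider-crank, x = r cosθ + √(L² − r² sin²θ), so v = −rω sinθ·[1 + r cosθ/√(L² − r² sin²θ)].
With r = 0.0414 m, L = 0.1038 m, θ = 72.8°: √(L² − r² sin²θ) = 0.095971 m.
v = −0.0414·217.8·0.95528·[1 + 0.0414·0.29571/0.095971] = -9.7116 m/s.
|v| = 9.7116 m/s.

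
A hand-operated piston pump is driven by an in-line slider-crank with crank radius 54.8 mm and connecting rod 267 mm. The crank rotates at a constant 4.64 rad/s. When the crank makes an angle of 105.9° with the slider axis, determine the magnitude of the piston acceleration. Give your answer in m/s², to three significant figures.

0.532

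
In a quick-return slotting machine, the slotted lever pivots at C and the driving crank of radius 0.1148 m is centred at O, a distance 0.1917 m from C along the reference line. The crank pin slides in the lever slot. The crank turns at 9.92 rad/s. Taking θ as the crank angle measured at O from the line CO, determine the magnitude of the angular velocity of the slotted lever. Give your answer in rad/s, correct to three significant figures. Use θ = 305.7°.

3.41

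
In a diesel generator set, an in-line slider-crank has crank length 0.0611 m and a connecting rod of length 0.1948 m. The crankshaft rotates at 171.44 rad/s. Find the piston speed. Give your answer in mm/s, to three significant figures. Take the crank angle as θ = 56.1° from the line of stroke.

ω = 171.4 rad/s
For an in-line slider-crank, x = r cosθ + √(L² − r² sin²θ), so v = −rω sinθ·[1 + r cosθ/√(L² − r² sin²θ)].
With r = 0.0611 m, L = 0.1948 m, θ = 56.1°: √(L² − r² sin²θ) = 0.18808 m.
v = −0.0611·171.4·0.83001·[1 + 0.0611·0.55775/0.18808] = -10.27 m/s.
|v| = 10.27 m/s = 10270 mm/s.

10300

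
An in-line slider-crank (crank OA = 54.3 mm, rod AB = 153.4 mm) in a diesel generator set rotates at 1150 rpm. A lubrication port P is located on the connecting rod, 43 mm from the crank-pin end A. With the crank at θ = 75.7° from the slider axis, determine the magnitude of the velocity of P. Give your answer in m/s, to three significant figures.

6.61

ω = 120.4 rad/s.  Crank-pin speed |V_A| = rω = 6.5392 m/s, perpendicular to OA.
Rod angle: sinφ = −(r/L) sinθ ⇒ φ = -20.060°; ω_rod = −rω cosθ/√(L²−r²sin²θ) = -11.209 rad/s.
V_P = V_A + ω_rod × AP, with AP = 0.043 m along the rod.
Components: V_Px = −rω sinθ − a·ω_rod·sinφ = -6.5019 m/s;  V_Py = rω cosθ + a·ω_rod·cosφ = +1.1624 m/s.
|V_P| = √(V_Px² + V_Py²) = 6.605 m/s.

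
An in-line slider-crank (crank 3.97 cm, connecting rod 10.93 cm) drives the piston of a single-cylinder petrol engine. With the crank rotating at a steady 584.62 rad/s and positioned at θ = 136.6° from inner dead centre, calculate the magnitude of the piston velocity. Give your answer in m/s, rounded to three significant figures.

11.6

ω = 584.6 rad/s
For an in-line slider-crank, x = r cosθ + √(L² − r² sin²θ), so v = −rω sinθ·[1 + r cosθ/√(L² − r² sin²θ)].
With r = 0.0397 m, L = 0.1093 m, θ = 136.6°: √(L² − r² sin²θ) = 0.10584 m.
v = −0.0397·584.6·0.68709·[1 + 0.0397·-0.72657/0.10584] = -11.601 m/s.
|v| = 11.601 m/s.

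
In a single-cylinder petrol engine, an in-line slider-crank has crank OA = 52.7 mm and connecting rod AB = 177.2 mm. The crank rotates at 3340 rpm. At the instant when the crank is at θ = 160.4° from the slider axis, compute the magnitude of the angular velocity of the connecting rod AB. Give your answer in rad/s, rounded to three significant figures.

ω = 349.8 rad/s (converted from 3340 rpm).
The rod makes angle φ with the slider axis where L sinφ = r sinθ; differentiating, L cosφ·φ̇ = r ω cosθ.
L cosφ = √(L² − r² sin²θ) = 0.17632 m.
|ω_rod| = r ω |cosθ| / √(L² − r² sin²θ) = 0.0527·349.8·0.94206/0.17632 = 98.485 rad/s.

98.5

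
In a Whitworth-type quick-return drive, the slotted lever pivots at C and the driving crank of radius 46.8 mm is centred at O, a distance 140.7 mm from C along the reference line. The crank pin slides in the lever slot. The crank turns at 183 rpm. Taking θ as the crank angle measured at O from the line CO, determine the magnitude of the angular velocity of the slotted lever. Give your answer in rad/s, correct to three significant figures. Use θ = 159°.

7.82

ω = 19.16 rad/s (from 183 rpm).
Crank pin A relative to C: A = (d + r cosθ, r sinθ); lever angle φ = atan2(r sinθ, d + r cosθ).
Differentiating tanφ: φ̇ = rω(d cosθ + r)/(d² + r² + 2dr cosθ).
d² + r² + 2dr cosθ = |CA|² = 0.00969192 m²;  d cosθ + r = -0.084555 m.
|ω_lever| = |0.0468·19.16·-0.084555| / 0.00969192 = 7.8244 rad/s.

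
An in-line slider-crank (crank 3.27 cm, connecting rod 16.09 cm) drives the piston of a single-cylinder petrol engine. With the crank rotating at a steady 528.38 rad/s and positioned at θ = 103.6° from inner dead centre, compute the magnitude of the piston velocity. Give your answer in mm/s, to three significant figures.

ω = 528.4 rad/s
For an in-line slider-crank, x = r cosθ + √(L² − r² sin²θ), so v = −rω sinθ·[1 + r cosθ/√(L² − r² sin²θ)].
With r = 0.0327 m, L = 0.1609 m, θ = 103.6°: √(L² − r² sin²θ) = 0.15773 m.
v = −0.0327·528.4·0.97196·[1 + 0.0327·-0.23514/0.15773] = -15.975 m/s.
|v| = 15.975 m/s = 15975 mm/s.

16000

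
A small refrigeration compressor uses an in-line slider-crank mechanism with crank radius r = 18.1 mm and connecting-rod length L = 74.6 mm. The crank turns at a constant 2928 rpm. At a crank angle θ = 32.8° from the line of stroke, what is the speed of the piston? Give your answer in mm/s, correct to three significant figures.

ω = 2π·2928/60 = 306.6 rad/s
For an in-line slider-crank, x = r cosθ + √(L² − r² sin²θ), so v = −rω sinθ·[1 + r cosθ/√(L² − r² sin²θ)].
With r = 0.0181 m, L = 0.0746 m, θ = 32.8°: √(L² − r² sin²θ) = 0.073953 m.
v = −0.0181·306.6·0.54171·[1 + 0.0181·0.84057/0.073953] = -3.6249 m/s.
|v| = 3.6249 m/s = 3624.9 mm/s.

3620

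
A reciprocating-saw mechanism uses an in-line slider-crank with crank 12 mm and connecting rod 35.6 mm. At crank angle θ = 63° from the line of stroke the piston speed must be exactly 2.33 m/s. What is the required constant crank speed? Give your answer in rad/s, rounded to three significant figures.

For an in-line slider-crank, |v_piston| = rω|sinθ|·[1 + r cosθ/√(L² − r² sin²θ)].
With r = 0.012 m, L = 0.0356 m, θ = 63°: the bracketed kinematic factor |dx/dθ| = 0.012407 m.
ω = v/|dx/dθ| = 2.33/0.012407 = 187.79 rad/s.

188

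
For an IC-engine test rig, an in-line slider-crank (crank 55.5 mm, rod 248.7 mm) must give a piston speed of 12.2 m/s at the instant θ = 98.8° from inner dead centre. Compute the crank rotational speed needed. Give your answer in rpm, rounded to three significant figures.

For an in-line slider-crank, |v_piston| = rω|sinθ|·[1 + r cosθ/√(L² − r² sin²θ)].
With r = 0.0555 m, L = 0.2487 m, θ = 98.8°: the bracketed kinematic factor |dx/dθ| = 0.052927 m.
ω = v/|dx/dθ| = 12.2/0.052927 = 230.51 rad/s.
N = 60ω/(2π) = 2201.2 rpm.

2200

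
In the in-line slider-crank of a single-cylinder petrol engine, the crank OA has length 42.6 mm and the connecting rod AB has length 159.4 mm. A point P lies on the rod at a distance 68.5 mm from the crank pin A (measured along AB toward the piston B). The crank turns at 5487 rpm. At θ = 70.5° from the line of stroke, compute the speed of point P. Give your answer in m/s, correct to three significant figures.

ω = 574.6 rad/s.  Crank-pin speed |V_A| = rω = 24.478 m/s, perpendicular to OA.
Rod angle: sinφ = −(r/L) sinθ ⇒ φ = -14.591°; ω_rod = −rω cosθ/√(L²−r²sin²θ) = -52.969 rad/s.
V_P = V_A + ω_rod × AP, with AP = 0.0685 m along the rod.
Components: V_Px = −rω sinθ − a·ω_rod·sinφ = -23.988 m/s;  V_Py = rω cosθ + a·ω_rod·cosφ = +4.6596 m/s.
|V_P| = √(V_Px² + V_Py²) = 24.436 m/s.

24.4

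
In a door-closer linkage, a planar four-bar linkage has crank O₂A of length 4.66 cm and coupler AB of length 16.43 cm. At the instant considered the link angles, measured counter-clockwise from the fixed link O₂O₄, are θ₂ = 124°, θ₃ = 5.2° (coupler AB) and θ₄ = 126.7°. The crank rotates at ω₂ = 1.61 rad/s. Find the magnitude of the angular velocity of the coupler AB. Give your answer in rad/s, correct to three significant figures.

ω₂ = 1.61 rad/s
Differentiating the loop-closure r₂e^{iθ₂}+r₃e^{iθ₃}=r₁+r₄e^{iθ₄} gives r₂ω₂e^{iθ₂}+r₃ω₃e^{iθ₃}=r₄ω₄e^{iθ₄}.
Eliminating the other unknown: ω₃ = r₂ω₂ sin(θ₄−θ₂) / [r₃ sin(θ₃−θ₄)].
Numerator sine = +0.04711; denominator sine = -0.85264.
Result = 0.0466·1.61·(+0.04711) / (0.1643·(-0.85264)) = -0.025228 rad/s; magnitude 0.025228 rad/s.

0.0252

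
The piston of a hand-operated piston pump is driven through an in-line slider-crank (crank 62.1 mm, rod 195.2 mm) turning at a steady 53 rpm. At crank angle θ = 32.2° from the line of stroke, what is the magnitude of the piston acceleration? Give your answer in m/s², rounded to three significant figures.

1.90

ω = 2π·53/60 = 5.55 rad/s
x(θ) = r cosθ + √(L² − r² sin²θ); with ω constant, a = ω²·d²x/dθ².
d²x/dθ² = −r cosθ − r²(cos2θ)/√u − r⁴ sin²2θ/(4u^{3/2}),  u = L² − r² sin²θ = 0.037008 m².
Substituting r = 0.0621 m, L = 0.1952 m, θ = 32.2°: d²x/dθ² = -0.061635 m.
a = ω²·d²x/dθ² = (5.55)²·(-0.061635) = -1.8986 m/s²;  |a| = 1.8986 m/s².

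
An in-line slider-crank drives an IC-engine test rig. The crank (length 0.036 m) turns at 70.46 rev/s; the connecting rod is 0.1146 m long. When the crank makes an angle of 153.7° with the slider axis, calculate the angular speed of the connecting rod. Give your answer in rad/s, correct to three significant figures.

ω = 442.7 rad/s (converted from 70.46 rev/s).
The rod makes angle φ with the slider axis where L sinφ = r sinθ; differentiating, L cosφ·φ̇ = r ω cosθ.
L cosφ = √(L² − r² sin²θ) = 0.11348 m.
|ω_rod| = r ω |cosθ| / √(L² − r² sin²θ) = 0.036·442.7·0.89649/0.11348 = 125.9 rad/s.

126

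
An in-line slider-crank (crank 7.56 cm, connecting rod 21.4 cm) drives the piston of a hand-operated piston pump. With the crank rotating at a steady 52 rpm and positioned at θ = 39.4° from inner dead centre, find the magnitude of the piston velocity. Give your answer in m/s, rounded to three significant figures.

0.334

ω = 2π·52/60 = 5.445 rad/s
For an in-line slider-crank, x = r cosθ + √(L² − r² sin²θ), so v = −rω sinθ·[1 + r cosθ/√(L² − r² sin²θ)].
With r = 0.0756 m, L = 0.214 m, θ = 39.4°: √(L² − r² sin²θ) = 0.20855 m.
v = −0.0756·5.445·0.63473·[1 + 0.0756·0.77273/0.20855] = -0.3345 m/s.
|v| = 0.3345 m/s.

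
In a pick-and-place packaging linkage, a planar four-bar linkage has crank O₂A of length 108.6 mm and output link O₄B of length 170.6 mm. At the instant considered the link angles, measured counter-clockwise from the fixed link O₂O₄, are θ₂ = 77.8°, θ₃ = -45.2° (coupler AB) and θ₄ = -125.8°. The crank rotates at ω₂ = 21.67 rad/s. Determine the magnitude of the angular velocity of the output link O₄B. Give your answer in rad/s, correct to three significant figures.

11.7

ω₂ = 21.67 rad/s
Differentiating the loop-closure r₂e^{iθ₂}+r₃e^{iθ₃}=r₁+r₄e^{iθ₄} gives r₂ω₂e^{iθ₂}+r₃ω₃e^{iθ₃}=r₄ω₄e^{iθ₄}.
Eliminating the other unknown: ω₄ = r₂ω₂ sin(θ₂−θ₃) / [r₄ sin(θ₄−θ₃)].
Numerator sine = +0.83867; denominator sine = -0.98657.
Result = 0.1086·21.67·(+0.83867) / (0.1706·(-0.98657)) = -11.727 rad/s; magnitude 11.727 rad/s.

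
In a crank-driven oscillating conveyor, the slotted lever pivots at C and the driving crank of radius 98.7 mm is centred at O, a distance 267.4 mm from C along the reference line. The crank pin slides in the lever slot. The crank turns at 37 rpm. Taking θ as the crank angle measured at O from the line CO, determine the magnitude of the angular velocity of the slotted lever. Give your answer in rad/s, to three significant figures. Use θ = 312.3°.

ω = 3.875 rad/s (from 37 rpm).
Crank pin A relative to C: A = (d + r cosθ, r sinθ); lever angle φ = atan2(r sinθ, d + r cosθ).
Differentiating tanφ: φ̇ = rω(d cosθ + r)/(d² + r² + 2dr cosθ).
d² + r² + 2dr cosθ = |CA|² = 0.116769 m²;  d cosθ + r = +0.27866 m.
|ω_lever| = |0.0987·3.875·+0.27866| / 0.116769 = 0.91264 rad/s.

0.913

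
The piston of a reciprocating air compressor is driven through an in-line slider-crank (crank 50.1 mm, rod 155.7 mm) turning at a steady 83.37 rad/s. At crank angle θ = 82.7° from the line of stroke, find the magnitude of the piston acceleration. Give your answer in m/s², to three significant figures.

ω = 83.37 rad/s
x(θ) = r cosθ + √(L² − r² sin²θ); with ω constant, a = ω²·d²x/dθ².
d²x/dθ² = −r cosθ − r²(cos2θ)/√u − r⁴ sin²2θ/(4u^{3/2}),  u = L² − r² sin²θ = 0.021773 m².
Substituting r = 0.0501 m, L = 0.1557 m, θ = 82.7°: d²x/dθ² = +0.010064 m.
a = ω²·d²x/dθ² = (83.37)²·(+0.010064) = +69.951 m/s²;  |a| = 69.951 m/s².

70.0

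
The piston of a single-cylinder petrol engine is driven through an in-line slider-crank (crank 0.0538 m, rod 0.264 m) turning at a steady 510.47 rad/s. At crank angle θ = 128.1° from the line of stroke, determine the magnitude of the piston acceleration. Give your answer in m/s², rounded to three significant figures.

9310

ω = 510.5 rad/s
x(θ) = r cosθ + √(L² − r² sin²θ); with ω constant, a = ω²·d²x/dθ².
d²x/dθ² = −r cosθ − r²(cos2θ)/√u − r⁴ sin²2θ/(4u^{3/2}),  u = L² − r² sin²θ = 0.0679036 m².
Substituting r = 0.0538 m, L = 0.264 m, θ = 128.1°: d²x/dθ² = +0.035734 m.
a = ω²·d²x/dθ² = (510.5)²·(+0.035734) = +9311.7 m/s²;  |a| = 9311.7 m/s².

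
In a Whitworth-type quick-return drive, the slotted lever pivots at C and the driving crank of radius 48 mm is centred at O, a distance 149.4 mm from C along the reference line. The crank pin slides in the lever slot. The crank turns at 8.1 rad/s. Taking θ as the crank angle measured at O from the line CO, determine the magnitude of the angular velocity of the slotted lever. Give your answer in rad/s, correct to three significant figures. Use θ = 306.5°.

1.60

ω = 8.1 rad/s
Crank pin A relative to C: A = (d + r cosθ, r sinθ); lever angle φ = atan2(r sinθ, d + r cosθ).
Differentiating tanφ: φ̇ = rω(d cosθ + r)/(d² + r² + 2dr cosθ).
d² + r² + 2dr cosθ = |CA|² = 0.0331555 m²;  d cosθ + r = +0.13687 m.
|ω_lever| = |0.048·8.1·+0.13687| / 0.0331555 = 1.605 rad/s.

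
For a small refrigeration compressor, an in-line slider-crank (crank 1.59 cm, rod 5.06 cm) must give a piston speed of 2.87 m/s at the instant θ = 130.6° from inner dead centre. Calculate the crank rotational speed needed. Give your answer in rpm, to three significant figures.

2880

For an in-line slider-crank, |v_piston| = rω|sinθ|·[1 + r cosθ/√(L² − r² sin²θ)].
With r = 0.0159 m, L = 0.0506 m, θ = 130.6°: the bracketed kinematic factor |dx/dθ| = 0.0095303 m.
ω = v/|dx/dθ| = 2.87/0.0095303 = 301.15 rad/s.
N = 60ω/(2π) = 2875.7 rpm.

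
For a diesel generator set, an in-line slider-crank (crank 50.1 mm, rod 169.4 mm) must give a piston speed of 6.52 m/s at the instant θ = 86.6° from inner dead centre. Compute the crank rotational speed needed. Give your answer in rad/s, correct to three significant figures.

For an in-line slider-crank, |v_piston| = rω|sinθ|·[1 + r cosθ/√(L² − r² sin²θ)].
With r = 0.0501 m, L = 0.1694 m, θ = 86.6°: the bracketed kinematic factor |dx/dθ| = 0.05093 m.
ω = v/|dx/dθ| = 6.52/0.05093 = 128.02 rad/s.

128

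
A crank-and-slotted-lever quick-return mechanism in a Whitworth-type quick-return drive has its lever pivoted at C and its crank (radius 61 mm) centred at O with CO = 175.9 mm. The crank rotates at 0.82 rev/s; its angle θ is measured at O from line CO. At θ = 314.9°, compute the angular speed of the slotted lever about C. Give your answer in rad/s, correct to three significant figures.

ω = 5.152 rad/s (from 0.82 rev/s).
Crank pin A relative to C: A = (d + r cosθ, r sinθ); lever angle φ = atan2(r sinθ, d + r cosθ).
Differentiating tanφ: φ̇ = rω(d cosθ + r)/(d² + r² + 2dr cosθ).
d² + r² + 2dr cosθ = |CA|² = 0.0498097 m²;  d cosθ + r = +0.18516 m.
|ω_lever| = |0.061·5.152·+0.18516| / 0.0498097 = 1.1683 rad/s.

1.17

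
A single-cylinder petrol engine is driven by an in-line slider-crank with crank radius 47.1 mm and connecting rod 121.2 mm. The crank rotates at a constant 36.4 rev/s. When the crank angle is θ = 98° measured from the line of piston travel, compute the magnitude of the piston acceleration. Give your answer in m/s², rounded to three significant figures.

1340

ω = 2π·36.4 = 228.7 rad/s
x(θ) = r cosθ + √(L² − r² sin²θ); with ω constant, a = ω²·d²x/dθ².
d²x/dθ² = −r cosθ − r²(cos2θ)/√u − r⁴ sin²2θ/(4u^{3/2}),  u = L² − r² sin²θ = 0.012514 m².
Substituting r = 0.0471 m, L = 0.1212 m, θ = 98°: d²x/dθ² = +0.025551 m.
a = ω²·d²x/dθ² = (228.7)²·(+0.025551) = +1336.5 m/s²;  |a| = 1336.5 m/s².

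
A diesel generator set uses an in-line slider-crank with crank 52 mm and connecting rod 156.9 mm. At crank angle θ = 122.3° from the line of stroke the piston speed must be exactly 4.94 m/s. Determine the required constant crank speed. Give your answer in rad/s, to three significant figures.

138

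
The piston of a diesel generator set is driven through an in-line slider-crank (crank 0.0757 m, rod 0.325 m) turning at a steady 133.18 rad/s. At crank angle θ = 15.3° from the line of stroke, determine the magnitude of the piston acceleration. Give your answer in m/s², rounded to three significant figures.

ω = 133.2 rad/s
x(θ) = r cosθ + √(L² − r² sin²θ); with ω constant, a = ω²·d²x/dθ².
d²x/dθ² = −r cosθ − r²(cos2θ)/√u − r⁴ sin²2θ/(4u^{3/2}),  u = L² − r² sin²θ = 0.105226 m².
Substituting r = 0.0757 m, L = 0.325 m, θ = 15.3°: d²x/dθ² = -0.088285 m.
a = ω²·d²x/dθ² = (133.2)²·(-0.088285) = -1565.9 m/s²;  |a| = 1565.9 m/s².

1570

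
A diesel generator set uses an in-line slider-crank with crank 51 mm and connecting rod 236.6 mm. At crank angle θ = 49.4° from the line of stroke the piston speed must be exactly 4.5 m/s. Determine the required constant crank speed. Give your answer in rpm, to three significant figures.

972

For an in-line slider-crank, |v_piston| = rω|sinθ|·[1 + r cosθ/√(L² − r² sin²θ)].
With r = 0.051 m, L = 0.2366 m, θ = 49.4°: the bracketed kinematic factor |dx/dθ| = 0.044229 m.
ω = v/|dx/dθ| = 4.5/0.044229 = 101.74 rad/s.
N = 60ω/(2π) = 971.58 rpm.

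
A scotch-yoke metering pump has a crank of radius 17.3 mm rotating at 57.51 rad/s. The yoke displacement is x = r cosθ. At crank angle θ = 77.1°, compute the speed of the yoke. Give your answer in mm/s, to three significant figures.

970

ω = 57.51 rad/s
x = r cosθ ⇒ ẋ = −rω sinθ.
|v| = rω|sinθ| = 0.0173·57.51·|sin 77.1°| = 0.96981 m/s = 969.81 mm/s.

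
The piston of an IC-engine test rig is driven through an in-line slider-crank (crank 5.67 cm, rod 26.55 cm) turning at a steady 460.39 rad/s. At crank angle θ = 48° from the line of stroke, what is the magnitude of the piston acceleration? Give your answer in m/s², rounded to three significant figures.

7800

ω = 460.4 rad/s
x(θ) = r cosθ + √(L² − r² sin²θ); with ω constant, a = ω²·d²x/dθ².
d²x/dθ² = −r cosθ − r²(cos2θ)/√u − r⁴ sin²2θ/(4u^{3/2}),  u = L² − r² sin²θ = 0.0687148 m².
Substituting r = 0.0567 m, L = 0.2655 m, θ = 48°: d²x/dθ² = -0.0368 m.
a = ω²·d²x/dθ² = (460.4)²·(-0.0368) = -7800 m/s²;  |a| = 7800 m/s².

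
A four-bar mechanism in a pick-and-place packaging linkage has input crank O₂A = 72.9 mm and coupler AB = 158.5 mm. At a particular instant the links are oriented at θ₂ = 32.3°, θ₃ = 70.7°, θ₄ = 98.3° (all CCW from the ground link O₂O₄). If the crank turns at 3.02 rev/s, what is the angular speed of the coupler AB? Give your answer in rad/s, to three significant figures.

ω₂ = 18.98 rad/s (from 3.02 rev/s).
Differentiating the loop-closure r₂e^{iθ₂}+r₃e^{iθ₃}=r₁+r₄e^{iθ₄} gives r₂ω₂e^{iθ₂}+r₃ω₃e^{iθ₃}=r₄ω₄e^{iθ₄}.
Eliminating the other unknown: ω₃ = r₂ω₂ sin(θ₄−θ₂) / [r₃ sin(θ₃−θ₄)].
Numerator sine = +0.91355; denominator sine = -0.46330.
Result = 0.0729·18.98·(+0.91355) / (0.1585·(-0.46330)) = -17.209 rad/s; magnitude 17.209 rad/s.

17.2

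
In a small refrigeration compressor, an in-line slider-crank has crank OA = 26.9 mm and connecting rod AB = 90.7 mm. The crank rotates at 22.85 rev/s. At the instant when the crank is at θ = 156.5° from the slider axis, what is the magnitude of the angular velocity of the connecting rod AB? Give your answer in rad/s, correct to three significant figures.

ω = 143.6 rad/s (converted from 22.85 rev/s).
The rod makes angle φ with the slider axis where L sinφ = r sinθ; differentiating, L cosφ·φ̇ = r ω cosθ.
L cosφ = √(L² − r² sin²θ) = 0.090064 m.
|ω_rod| = r ω |cosθ| / √(L² − r² sin²θ) = 0.0269·143.6·0.91706/0.090064 = 39.325 rad/s.

39.3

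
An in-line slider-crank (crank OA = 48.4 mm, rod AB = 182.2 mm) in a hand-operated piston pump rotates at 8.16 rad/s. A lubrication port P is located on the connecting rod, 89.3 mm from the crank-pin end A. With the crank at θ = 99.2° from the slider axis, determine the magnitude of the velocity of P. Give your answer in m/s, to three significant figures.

0.383

ω = 8.16 rad/s.  Crank-pin speed |V_A| = rω = 0.39494 m/s, perpendicular to OA.
Rod angle: sinφ = −(r/L) sinθ ⇒ φ = -15.202°; ω_rod = −rω cosθ/√(L²−r²sin²θ) = +0.35913 rad/s.
V_P = V_A + ω_rod × AP, with AP = 0.0893 m along the rod.
Components: V_Px = −rω sinθ − a·ω_rod·sinφ = -0.38145 m/s;  V_Py = rω cosθ + a·ω_rod·cosφ = -0.032196 m/s.
|V_P| = √(V_Px² + V_Py²) = 0.38281 m/s.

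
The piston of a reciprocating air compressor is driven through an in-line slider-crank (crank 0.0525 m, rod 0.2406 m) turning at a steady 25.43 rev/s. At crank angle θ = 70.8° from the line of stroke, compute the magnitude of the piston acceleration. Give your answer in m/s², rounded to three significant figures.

208

ω = 2π·25.4 = 159.8 rad/s
x(θ) = r cosθ + √(L² − r² sin²θ); with ω constant, a = ω²·d²x/dθ².
d²x/dθ² = −r cosθ − r²(cos2θ)/√u − r⁴ sin²2θ/(4u^{3/2}),  u = L² − r² sin²θ = 0.0554302 m².
Substituting r = 0.0525 m, L = 0.2406 m, θ = 70.8°: d²x/dθ² = -0.008147 m.
a = ω²·d²x/dθ² = (159.8)²·(-0.008147) = -207.99 m/s²;  |a| = 207.99 m/s².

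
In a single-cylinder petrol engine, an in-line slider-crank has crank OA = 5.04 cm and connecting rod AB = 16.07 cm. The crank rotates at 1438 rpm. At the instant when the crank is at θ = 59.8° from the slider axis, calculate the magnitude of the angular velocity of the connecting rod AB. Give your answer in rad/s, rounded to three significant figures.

24.7

ω = 150.6 rad/s (converted from 1438 rpm).
The rod makes angle φ with the slider axis where L sinφ = r sinθ; differentiating, L cosφ·φ̇ = r ω cosθ.
L cosφ = √(L² − r² sin²θ) = 0.15468 m.
|ω_rod| = r ω |cosθ| / √(L² − r² sin²θ) = 0.0504·150.6·0.50302/0.15468 = 24.681 rad/s.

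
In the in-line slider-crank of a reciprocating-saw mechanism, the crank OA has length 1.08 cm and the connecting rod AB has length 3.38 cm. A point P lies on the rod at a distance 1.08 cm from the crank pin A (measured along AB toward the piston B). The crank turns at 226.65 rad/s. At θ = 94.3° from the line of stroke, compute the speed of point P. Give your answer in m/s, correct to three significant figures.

ω = 226.7 rad/s.  Crank-pin speed |V_A| = rω = 2.4478 m/s, perpendicular to OA.
Rod angle: sinφ = −(r/L) sinθ ⇒ φ = -18.580°; ω_rod = −rω cosθ/√(L²−r²sin²θ) = +5.7286 rad/s.
V_P = V_A + ω_rod × AP, with AP = 0.0108 m along the rod.
Components: V_Px = −rω sinθ − a·ω_rod·sinφ = -2.4212 m/s;  V_Py = rω cosθ + a·ω_rod·cosφ = -0.12489 m/s.
|V_P| = √(V_Px² + V_Py²) = 2.4244 m/s.

2.42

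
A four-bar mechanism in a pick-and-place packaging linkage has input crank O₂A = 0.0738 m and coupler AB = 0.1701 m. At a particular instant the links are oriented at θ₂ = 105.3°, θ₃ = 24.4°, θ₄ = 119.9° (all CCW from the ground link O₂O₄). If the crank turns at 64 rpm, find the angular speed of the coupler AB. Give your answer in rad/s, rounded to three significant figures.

0.736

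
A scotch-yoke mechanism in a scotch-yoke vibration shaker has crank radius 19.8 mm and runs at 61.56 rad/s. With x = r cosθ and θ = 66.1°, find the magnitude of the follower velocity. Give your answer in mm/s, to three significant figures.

1110

ω = 61.56 rad/s
x = r cosθ ⇒ ẋ = −rω sinθ.
|v| = rω|sinθ| = 0.0198·61.56·|sin 66.1°| = 1.1144 m/s = 1114.4 mm/s.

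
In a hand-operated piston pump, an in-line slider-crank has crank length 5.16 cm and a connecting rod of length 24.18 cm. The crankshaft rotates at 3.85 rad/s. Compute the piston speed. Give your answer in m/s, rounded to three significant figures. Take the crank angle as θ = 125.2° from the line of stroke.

0.142

ω = 3.85 rad/s
For an in-line slider-crank, x = r cosθ + √(L² − r² sin²θ), so v = −rω sinθ·[1 + r cosθ/√(L² − r² sin²θ)].
With r = 0.0516 m, L = 0.2418 m, θ = 125.2°: √(L² − r² sin²θ) = 0.2381 m.
v = −0.0516·3.85·0.81714·[1 + 0.0516·-0.57643/0.2381] = -0.14205 m/s.
|v| = 0.14205 m/s.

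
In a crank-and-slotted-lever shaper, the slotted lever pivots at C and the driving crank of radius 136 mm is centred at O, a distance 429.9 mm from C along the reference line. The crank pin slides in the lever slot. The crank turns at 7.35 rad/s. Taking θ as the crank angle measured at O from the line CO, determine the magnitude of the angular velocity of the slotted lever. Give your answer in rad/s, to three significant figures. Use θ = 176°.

3.38

ω = 7.35 rad/s
Crank pin A relative to C: A = (d + r cosθ, r sinθ); lever angle φ = atan2(r sinθ, d + r cosθ).
Differentiating tanφ: φ̇ = rω(d cosθ + r)/(d² + r² + 2dr cosθ).
d² + r² + 2dr cosθ = |CA|² = 0.0866621 m²;  d cosθ + r = -0.29285 m.
|ω_lever| = |0.136·7.35·-0.29285| / 0.0866621 = 3.3779 rad/s.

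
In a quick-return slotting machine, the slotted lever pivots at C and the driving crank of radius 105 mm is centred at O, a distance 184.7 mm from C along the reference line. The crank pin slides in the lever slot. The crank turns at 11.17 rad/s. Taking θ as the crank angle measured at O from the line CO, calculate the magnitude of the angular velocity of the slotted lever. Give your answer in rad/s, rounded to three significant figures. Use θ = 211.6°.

5.07

ω = 11.17 rad/s
Crank pin A relative to C: A = (d + r cosθ, r sinθ); lever angle φ = atan2(r sinθ, d + r cosθ).
Differentiating tanφ: φ̇ = rω(d cosθ + r)/(d² + r² + 2dr cosθ).
d² + r² + 2dr cosθ = |CA|² = 0.0121032 m²;  d cosθ + r = -0.052314 m.
|ω_lever| = |0.105·11.17·-0.052314| / 0.0121032 = 5.0695 rad/s.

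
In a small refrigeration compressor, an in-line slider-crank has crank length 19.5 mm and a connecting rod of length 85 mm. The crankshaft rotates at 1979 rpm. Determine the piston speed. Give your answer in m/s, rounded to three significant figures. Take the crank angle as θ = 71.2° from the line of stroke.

ω = 2π·1979/60 = 207.2 rad/s
For an in-line slider-crank, x = r cosθ + √(L² − r² sin²θ), so v = −rω sinθ·[1 + r cosθ/√(L² − r² sin²θ)].
With r = 0.0195 m, L = 0.085 m, θ = 71.2°: √(L² − r² sin²θ) = 0.082971 m.
v = −0.0195·207.2·0.94665·[1 + 0.0195·0.32227/0.082971] = -4.1153 m/s.
|v| = 4.1153 m/s.

4.12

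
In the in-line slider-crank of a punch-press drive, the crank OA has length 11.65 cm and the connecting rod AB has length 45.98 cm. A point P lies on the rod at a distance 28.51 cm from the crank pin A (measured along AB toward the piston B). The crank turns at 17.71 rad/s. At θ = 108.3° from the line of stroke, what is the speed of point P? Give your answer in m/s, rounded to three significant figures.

ω = 17.71 rad/s.  Crank-pin speed |V_A| = rω = 2.0632 m/s, perpendicular to OA.
Rod angle: sinφ = −(r/L) sinθ ⇒ φ = -13.919°; ω_rod = −rω cosθ/√(L²−r²sin²θ) = +1.4516 rad/s.
V_P = V_A + ω_rod × AP, with AP = 0.2851 m along the rod.
Components: V_Px = −rω sinθ − a·ω_rod·sinφ = -1.8593 m/s;  V_Py = rω cosθ + a·ω_rod·cosφ = -0.24614 m/s.
|V_P| = √(V_Px² + V_Py²) = 1.8755 m/s.

1.88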